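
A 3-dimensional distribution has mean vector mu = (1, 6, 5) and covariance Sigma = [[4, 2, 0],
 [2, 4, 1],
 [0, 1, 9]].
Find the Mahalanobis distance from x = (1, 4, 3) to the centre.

Step 1 — centre the observation: (x - mu) = (0, -2, -2).

Step 2 — invert Sigma (cofactor / det for 3×3, or solve directly):
  Sigma^{-1} = [[0.3365, -0.1731, 0.0192],
 [-0.1731, 0.3462, -0.0385],
 [0.0192, -0.0385, 0.1154]].

Step 3 — form the quadratic (x - mu)^T · Sigma^{-1} · (x - mu):
  Sigma^{-1} · (x - mu) = (0.3077, -0.6154, -0.1538).
  (x - mu)^T · [Sigma^{-1} · (x - mu)] = (0)·(0.3077) + (-2)·(-0.6154) + (-2)·(-0.1538) = 1.5385.

Step 4 — take square root: d = √(1.5385) ≈ 1.2403.

d(x, mu) = √(1.5385) ≈ 1.2403


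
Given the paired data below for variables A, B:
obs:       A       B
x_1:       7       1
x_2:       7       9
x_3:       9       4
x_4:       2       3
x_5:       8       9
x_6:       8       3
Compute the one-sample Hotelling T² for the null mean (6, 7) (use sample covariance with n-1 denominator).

Step 1 — sample mean vector:
  mean(A) = (7 + 7 + 9 + 2 + 8 + 8) / 6 = 41/6 = 6.8333
  mean(B) = (1 + 9 + 4 + 3 + 9 + 3) / 6 = 29/6 = 4.8333
  x̄ = (6.8333, 4.8333),  deviation x̄ - mu_0 = (6.8333, 4.8333) - (6, 7) = (0.8333, -2.1667).

Step 2 — sample covariance matrix, S[i,j] = (1/(n-1)) · Σ_k (x_{k,i} - mean_i) · (x_{k,j} - mean_j), divisor n-1 = 5:
  S[A,A] = ((0.1667)·(0.1667) + (0.1667)·(0.1667) + (2.1667)·(2.1667) + (-4.8333)·(-4.8333) + (1.1667)·(1.1667) + (1.1667)·(1.1667)) / 5 = 30.8333/5 = 6.1667
  S[A,B] = ((0.1667)·(-3.8333) + (0.1667)·(4.1667) + (2.1667)·(-0.8333) + (-4.8333)·(-1.8333) + (1.1667)·(4.1667) + (1.1667)·(-1.8333)) / 5 = 9.8333/5 = 1.9667
  S[B,B] = ((-3.8333)·(-3.8333) + (4.1667)·(4.1667) + (-0.8333)·(-0.8333) + (-1.8333)·(-1.8333) + (4.1667)·(4.1667) + (-1.8333)·(-1.8333)) / 5 = 56.8333/5 = 11.3667
  S = [[6.1667, 1.9667],
 [1.9667, 11.3667]].

Step 3 — invert S. det(S) = 6.1667·11.3667 - (1.9667)² = 66.2267.
  S^{-1} = (1/det) · [[d, -b], [-b, a]] = [[0.1716, -0.0297],
 [-0.0297, 0.0931]].

Step 4 — quadratic form (x̄ - mu_0)^T · S^{-1} · (x̄ - mu_0):
  S^{-1} · (x̄ - mu_0) = (0.2074, -0.2265),
  (x̄ - mu_0)^T · [...] = (0.8333)·(0.2074) + (-2.1667)·(-0.2265) = 0.6635.

Step 5 — scale by n: T² = 6 · 0.6635 = 3.9813.

T² ≈ 3.9813


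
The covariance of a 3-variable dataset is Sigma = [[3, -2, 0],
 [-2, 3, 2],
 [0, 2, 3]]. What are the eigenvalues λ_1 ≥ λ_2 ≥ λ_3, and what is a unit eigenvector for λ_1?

Step 1 — characteristic polynomial p(λ) = det(λI - Sigma) = λ³ - tr·λ² + c_1·λ - det, where tr = trace, c_1 = sum of the principal 2×2 minors, det = det(Sigma):
  tr = 3 + 3 + 3 = 9,
  c_1 = (3·3 - (-2)²) + (3·3 - (0)²) + (3·3 - (2)²) = 5 + 9 + 5 = 19,
  det = 3·(3·3 - (2)²) - (-2)·((-2)·3 - (2)·(0)) + (0)·((-2)·(2) - 3·(0)) = 3·(5) - (-2)·(-6) + (0)·(-4) = 3.
  So p(λ) = λ³ - 9λ² + 19λ - 3.
Step 2 — look for an integer root (rational root theorem: any rational root is an integer divisor of 3). Testing λ = 3:
  p(3) = 27 - 81 + 57 - 3 = 0  ✓
  Dividing out (λ - 3): p(λ) = (λ - 3)(λ² - 6λ + 1).
Step 3 — remaining eigenvalues from the quadratic λ² - 6λ + 1 = 0:
  Δ = 6² - 4·1 = 36 - 4 = 32,  λ = (6 ± √32)/2 = (6 ± 5.6569)/2 ≈ 5.8284 or 0.1716.
  Sorted: λ_1 = 5.8284,  λ_2 = 3,  λ_3 = 0.1716  (check: sum = 9 = tr ✓).

Step 4 — unit eigenvector for λ_1 ≈ 5.8284: v spans the null space of (Sigma - λ_1 I), whose rows are
  r_1 = (-2.8284, -2, 0),  r_2 = (-2, -2.8284, 2),  r_3 = (0, 2, -2.8284).
  v is orthogonal to every row, so take v ∝ r_1 × r_2 = ((-2)·(2) - (0)·(-2.8284), (0)·(-2) - (-2.8284)·(2), (-2.8284)·(-2.8284) - (-2)·(-2)) ≈ (-4, 5.6569, 4).
  Rescale (multiply by -1 so the first nonzero entry is positive): u = (4, -5.6569, -4).
  ||u|| = √((4)² + (-5.6569)² + (-4)²) = √(64) ≈ 8,  v_1 = u/||u|| ≈ (0.5, -0.7071, -0.5) (||v_1|| = 1).

λ_1 = 5.8284,  λ_2 = 3,  λ_3 = 0.1716;  v_1 ≈ (0.5, -0.7071, -0.5)


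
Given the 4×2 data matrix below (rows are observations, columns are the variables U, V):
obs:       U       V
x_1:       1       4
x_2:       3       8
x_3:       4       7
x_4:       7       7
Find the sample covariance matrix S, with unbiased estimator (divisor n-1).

Step 1 — column means:
  mean(U) = (1 + 3 + 4 + 7) / 4 = 15/4 = 3.75
  mean(V) = (4 + 8 + 7 + 7) / 4 = 26/4 = 6.5

Step 2 — sample covariance S[i,j] = (1/(n-1)) · Σ_k (x_{k,i} - mean_i) · (x_{k,j} - mean_j), with n-1 = 3.
  S[U,U] = ((-2.75)·(-2.75) + (-0.75)·(-0.75) + (0.25)·(0.25) + (3.25)·(3.25)) / 3 = 18.75/3 = 6.25
  S[U,V] = ((-2.75)·(-2.5) + (-0.75)·(1.5) + (0.25)·(0.5) + (3.25)·(0.5)) / 3 = 7.5/3 = 2.5
  S[V,V] = ((-2.5)·(-2.5) + (1.5)·(1.5) + (0.5)·(0.5) + (0.5)·(0.5)) / 3 = 9/3 = 3

S is symmetric (S[j,i] = S[i,j]). Assembling:

S = [[6.25, 2.5],
 [2.5, 3]]


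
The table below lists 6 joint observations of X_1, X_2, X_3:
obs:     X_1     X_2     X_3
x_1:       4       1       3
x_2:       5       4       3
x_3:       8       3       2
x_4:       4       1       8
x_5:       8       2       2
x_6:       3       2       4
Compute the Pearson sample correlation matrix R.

Step 1 — column means:
  mean(X_1) = (4 + 5 + 8 + 4 + 8 + 3) / 6 = 32/6 = 5.3333
  mean(X_2) = (1 + 4 + 3 + 1 + 2 + 2) / 6 = 13/6 = 2.1667
  mean(X_3) = (3 + 3 + 2 + 8 + 2 + 4) / 6 = 22/6 = 3.6667

Step 2 — sample variances and covariances s[i,j] = (1/(n-1)) · Σ_k (x_{k,i} - mean_i) · (x_{k,j} - mean_j), with n-1 = 5:
  s[X_1,X_1] = ((-1.3333)·(-1.3333) + (-0.3333)·(-0.3333) + (2.6667)·(2.6667) + (-1.3333)·(-1.3333) + (2.6667)·(2.6667) + (-2.3333)·(-2.3333)) / 5 = 23.3333/5 = 4.6667
  s[X_1,X_2] = ((-1.3333)·(-1.1667) + (-0.3333)·(1.8333) + (2.6667)·(0.8333) + (-1.3333)·(-1.1667) + (2.6667)·(-0.1667) + (-2.3333)·(-0.1667)) / 5 = 4.6667/5 = 0.9333
  s[X_1,X_3] = ((-1.3333)·(-0.6667) + (-0.3333)·(-0.6667) + (2.6667)·(-1.6667) + (-1.3333)·(4.3333) + (2.6667)·(-1.6667) + (-2.3333)·(0.3333)) / 5 = -14.3333/5 = -2.8667
  s[X_2,X_2] = ((-1.1667)·(-1.1667) + (1.8333)·(1.8333) + (0.8333)·(0.8333) + (-1.1667)·(-1.1667) + (-0.1667)·(-0.1667) + (-0.1667)·(-0.1667)) / 5 = 6.8333/5 = 1.3667
  s[X_2,X_3] = ((-1.1667)·(-0.6667) + (1.8333)·(-0.6667) + (0.8333)·(-1.6667) + (-1.1667)·(4.3333) + (-0.1667)·(-1.6667) + (-0.1667)·(0.3333)) / 5 = -6.6667/5 = -1.3333
  s[X_3,X_3] = ((-0.6667)·(-0.6667) + (-0.6667)·(-0.6667) + (-1.6667)·(-1.6667) + (4.3333)·(4.3333) + (-1.6667)·(-1.6667) + (0.3333)·(0.3333)) / 5 = 25.3333/5 = 5.0667
  Sample standard deviations s_i = √(s[i,i]):
  s(X_1) = √(4.6667) = 2.1602
  s(X_2) = √(1.3667) = 1.169
  s(X_3) = √(5.0667) = 2.2509

Step 3 — r_{ij} = s_{ij} / (s_i · s_j):
  r[X_1,X_1] = 1 (diagonal).
  r[X_1,X_2] = 0.9333 / (2.1602 · 1.169) = 0.9333 / 2.5254 = 0.3696
  r[X_1,X_3] = -2.8667 / (2.1602 · 2.2509) = -2.8667 / 4.8626 = -0.5895
  r[X_2,X_2] = 1 (diagonal).
  r[X_2,X_3] = -1.3333 / (1.169 · 2.2509) = -1.3333 / 2.6314 = -0.5067
  r[X_3,X_3] = 1 (diagonal).

R is symmetric with unit diagonal. Assembling:

R = [[1, 0.3696, -0.5895],
 [0.3696, 1, -0.5067],
 [-0.5895, -0.5067, 1]]


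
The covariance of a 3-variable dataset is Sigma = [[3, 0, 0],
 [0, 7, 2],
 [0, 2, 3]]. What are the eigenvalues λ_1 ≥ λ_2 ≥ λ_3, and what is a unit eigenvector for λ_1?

Step 1 — characteristic polynomial p(λ) = det(λI - Sigma) = λ³ - tr·λ² + c_1·λ - det, where tr = trace, c_1 = sum of the principal 2×2 minors, det = det(Sigma):
  tr = 3 + 7 + 3 = 13,
  c_1 = (3·7 - (0)²) + (3·3 - (0)²) + (7·3 - (2)²) = 21 + 9 + 17 = 47,
  det = 3·(7·3 - (2)²) - (0)·((0)·3 - (2)·(0)) + (0)·((0)·(2) - 7·(0)) = 3·(17) - (0)·(0) + (0)·(0) = 51.
  So p(λ) = λ³ - 13λ² + 47λ - 51.
Step 2 — look for an integer root (rational root theorem: any rational root is an integer divisor of 51). Testing λ = 3:
  p(3) = 27 - 117 + 141 - 51 = 0  ✓
  Dividing out (λ - 3): p(λ) = (λ - 3)(λ² - 10λ + 17).
Step 3 — remaining eigenvalues from the quadratic λ² - 10λ + 17 = 0:
  Δ = 10² - 4·17 = 100 - 68 = 32,  λ = (10 ± √32)/2 = (10 ± 5.6569)/2 ≈ 7.8284 or 2.1716.
  Sorted: λ_1 = 7.8284,  λ_2 = 3,  λ_3 = 2.1716  (check: sum = 13 = tr ✓).

Step 4 — unit eigenvector for λ_1 ≈ 7.8284: v spans the null space of (Sigma - λ_1 I), whose rows are
  r_1 = (-4.8284, 0, 0),  r_2 = (0, -0.8284, 2),  r_3 = (0, 2, -4.8284).
  v is orthogonal to every row, so take v ∝ r_1 × r_2 = ((0)·(2) - (0)·(-0.8284), (0)·(0) - (-4.8284)·(2), (-4.8284)·(-0.8284) - (0)·(0)) ≈ (0, 9.6569, 4).
  Let u = (0, 9.6569, 4).
  ||u|| = √((0)² + (9.6569)² + (4)²) = √(109.2548) ≈ 10.4525,  v_1 = u/||u|| ≈ (0, 0.9239, 0.3827) (||v_1|| = 1).

λ_1 = 7.8284,  λ_2 = 3,  λ_3 = 2.1716;  v_1 ≈ (0, 0.9239, 0.3827)


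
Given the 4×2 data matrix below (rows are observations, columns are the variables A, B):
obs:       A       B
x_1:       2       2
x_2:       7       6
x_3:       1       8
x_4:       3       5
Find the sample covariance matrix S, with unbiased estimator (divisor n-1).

Step 1 — column means:
  mean(A) = (2 + 7 + 1 + 3) / 4 = 13/4 = 3.25
  mean(B) = (2 + 6 + 8 + 5) / 4 = 21/4 = 5.25

Step 2 — sample covariance S[i,j] = (1/(n-1)) · Σ_k (x_{k,i} - mean_i) · (x_{k,j} - mean_j), with n-1 = 3.
  S[A,A] = ((-1.25)·(-1.25) + (3.75)·(3.75) + (-2.25)·(-2.25) + (-0.25)·(-0.25)) / 3 = 20.75/3 = 6.9167
  S[A,B] = ((-1.25)·(-3.25) + (3.75)·(0.75) + (-2.25)·(2.75) + (-0.25)·(-0.25)) / 3 = 0.75/3 = 0.25
  S[B,B] = ((-3.25)·(-3.25) + (0.75)·(0.75) + (2.75)·(2.75) + (-0.25)·(-0.25)) / 3 = 18.75/3 = 6.25

S is symmetric (S[j,i] = S[i,j]). Assembling:

S = [[6.9167, 0.25],
 [0.25, 6.25]]


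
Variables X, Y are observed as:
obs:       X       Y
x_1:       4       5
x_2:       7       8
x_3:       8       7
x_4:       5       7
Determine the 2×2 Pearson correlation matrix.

Step 1 — column means:
  mean(X) = (4 + 7 + 8 + 5) / 4 = 24/4 = 6
  mean(Y) = (5 + 8 + 7 + 7) / 4 = 27/4 = 6.75

Step 2 — sample variances and covariances s[i,j] = (1/(n-1)) · Σ_k (x_{k,i} - mean_i) · (x_{k,j} - mean_j), with n-1 = 3:
  s[X,X] = ((-2)·(-2) + (1)·(1) + (2)·(2) + (-1)·(-1)) / 3 = 10/3 = 3.3333
  s[X,Y] = ((-2)·(-1.75) + (1)·(1.25) + (2)·(0.25) + (-1)·(0.25)) / 3 = 5/3 = 1.6667
  s[Y,Y] = ((-1.75)·(-1.75) + (1.25)·(1.25) + (0.25)·(0.25) + (0.25)·(0.25)) / 3 = 4.75/3 = 1.5833
  Sample standard deviations s_i = √(s[i,i]):
  s(X) = √(3.3333) = 1.8257
  s(Y) = √(1.5833) = 1.2583

Step 3 — r_{ij} = s_{ij} / (s_i · s_j):
  r[X,X] = 1 (diagonal).
  r[X,Y] = 1.6667 / (1.8257 · 1.2583) = 1.6667 / 2.2973 = 0.7255
  r[Y,Y] = 1 (diagonal).

R is symmetric with unit diagonal. Assembling:

R = [[1, 0.7255],
 [0.7255, 1]]


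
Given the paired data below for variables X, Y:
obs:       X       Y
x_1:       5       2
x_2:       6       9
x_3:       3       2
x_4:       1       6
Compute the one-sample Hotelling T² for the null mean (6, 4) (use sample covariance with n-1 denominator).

Step 1 — sample mean vector:
  mean(X) = (5 + 6 + 3 + 1) / 4 = 15/4 = 3.75
  mean(Y) = (2 + 9 + 2 + 6) / 4 = 19/4 = 4.75
  x̄ = (3.75, 4.75),  deviation x̄ - mu_0 = (3.75, 4.75) - (6, 4) = (-2.25, 0.75).

Step 2 — sample covariance matrix, S[i,j] = (1/(n-1)) · Σ_k (x_{k,i} - mean_i) · (x_{k,j} - mean_j), divisor n-1 = 3:
  S[X,X] = ((1.25)·(1.25) + (2.25)·(2.25) + (-0.75)·(-0.75) + (-2.75)·(-2.75)) / 3 = 14.75/3 = 4.9167
  S[X,Y] = ((1.25)·(-2.75) + (2.25)·(4.25) + (-0.75)·(-2.75) + (-2.75)·(1.25)) / 3 = 4.75/3 = 1.5833
  S[Y,Y] = ((-2.75)·(-2.75) + (4.25)·(4.25) + (-2.75)·(-2.75) + (1.25)·(1.25)) / 3 = 34.75/3 = 11.5833
  S = [[4.9167, 1.5833],
 [1.5833, 11.5833]].

Step 3 — invert S. det(S) = 4.9167·11.5833 - (1.5833)² = 54.4444.
  S^{-1} = (1/det) · [[d, -b], [-b, a]] = [[0.2128, -0.0291],
 [-0.0291, 0.0903]].

Step 4 — quadratic form (x̄ - mu_0)^T · S^{-1} · (x̄ - mu_0):
  S^{-1} · (x̄ - mu_0) = (-0.5005, 0.1332),
  (x̄ - mu_0)^T · [...] = (-2.25)·(-0.5005) + (0.75)·(0.1332) = 1.226.

Step 5 — scale by n: T² = 4 · 1.226 = 4.9041.

T² ≈ 4.9041


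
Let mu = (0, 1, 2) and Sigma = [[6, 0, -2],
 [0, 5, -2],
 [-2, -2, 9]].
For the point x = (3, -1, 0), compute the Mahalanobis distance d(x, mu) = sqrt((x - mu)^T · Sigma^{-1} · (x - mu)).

Step 1 — centre the observation: (x - mu) = (3, -2, -2).

Step 2 — invert Sigma (cofactor / det for 3×3, or solve directly):
  Sigma^{-1} = [[0.1814, 0.0177, 0.0442],
 [0.0177, 0.2212, 0.0531],
 [0.0442, 0.0531, 0.1327]].

Step 3 — form the quadratic (x - mu)^T · Sigma^{-1} · (x - mu):
  Sigma^{-1} · (x - mu) = (0.4204, -0.4956, -0.2389).
  (x - mu)^T · [Sigma^{-1} · (x - mu)] = (3)·(0.4204) + (-2)·(-0.4956) + (-2)·(-0.2389) = 2.7301.

Step 4 — take square root: d = √(2.7301) ≈ 1.6523.

d(x, mu) = √(2.7301) ≈ 1.6523


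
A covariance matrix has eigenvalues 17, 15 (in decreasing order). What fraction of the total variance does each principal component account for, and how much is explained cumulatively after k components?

Step 1 — total variance = trace(Sigma) = Σ λ_i = 17 + 15 = 32.

Step 2 — fraction explained by component i = λ_i / Σ λ:
  PC1: 17/32 = 0.5312
  PC2: 15/32 = 0.4688

Step 3 — cumulative fraction after k components = (λ_1 + ... + λ_k) / Σ λ:
  k = 1: 17/32 = 0.5312
  k = 2: (17 + 15)/32 = 32/32 = 1

Summary (fraction, with percent):

explained: PC1 0.5312 (53.12%), PC2 0.4688 (46.88%);  cumulative: 0.5312, 1


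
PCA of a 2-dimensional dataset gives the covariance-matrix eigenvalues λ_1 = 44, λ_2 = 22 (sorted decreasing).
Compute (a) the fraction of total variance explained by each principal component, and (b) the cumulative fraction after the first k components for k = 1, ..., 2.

Step 1 — total variance = trace(Sigma) = Σ λ_i = 44 + 22 = 66.

Step 2 — fraction explained by component i = λ_i / Σ λ:
  PC1: 44/66 = 0.6667
  PC2: 22/66 = 0.3333

Step 3 — cumulative fraction after k components = (λ_1 + ... + λ_k) / Σ λ:
  k = 1: 44/66 = 0.6667
  k = 2: (44 + 22)/66 = 66/66 = 1

Summary (fraction, with percent):

explained: PC1 0.6667 (66.67%), PC2 0.3333 (33.33%);  cumulative: 0.6667, 1


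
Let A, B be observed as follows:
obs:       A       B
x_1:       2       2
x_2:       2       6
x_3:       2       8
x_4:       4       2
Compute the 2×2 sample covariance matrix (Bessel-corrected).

Step 1 — column means:
  mean(A) = (2 + 2 + 2 + 4) / 4 = 10/4 = 2.5
  mean(B) = (2 + 6 + 8 + 2) / 4 = 18/4 = 4.5

Step 2 — sample covariance S[i,j] = (1/(n-1)) · Σ_k (x_{k,i} - mean_i) · (x_{k,j} - mean_j), with n-1 = 3.
  S[A,A] = ((-0.5)·(-0.5) + (-0.5)·(-0.5) + (-0.5)·(-0.5) + (1.5)·(1.5)) / 3 = 3/3 = 1
  S[A,B] = ((-0.5)·(-2.5) + (-0.5)·(1.5) + (-0.5)·(3.5) + (1.5)·(-2.5)) / 3 = -5/3 = -1.6667
  S[B,B] = ((-2.5)·(-2.5) + (1.5)·(1.5) + (3.5)·(3.5) + (-2.5)·(-2.5)) / 3 = 27/3 = 9

S is symmetric (S[j,i] = S[i,j]). Assembling:

S = [[1, -1.6667],
 [-1.6667, 9]]


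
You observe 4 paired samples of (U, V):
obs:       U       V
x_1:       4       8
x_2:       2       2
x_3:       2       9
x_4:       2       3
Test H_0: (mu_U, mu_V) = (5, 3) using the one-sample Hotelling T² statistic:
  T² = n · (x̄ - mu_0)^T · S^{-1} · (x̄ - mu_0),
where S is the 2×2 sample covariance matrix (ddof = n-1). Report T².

Step 1 — sample mean vector:
  mean(U) = (4 + 2 + 2 + 2) / 4 = 10/4 = 2.5
  mean(V) = (8 + 2 + 9 + 3) / 4 = 22/4 = 5.5
  x̄ = (2.5, 5.5),  deviation x̄ - mu_0 = (2.5, 5.5) - (5, 3) = (-2.5, 2.5).

Step 2 — sample covariance matrix, S[i,j] = (1/(n-1)) · Σ_k (x_{k,i} - mean_i) · (x_{k,j} - mean_j), divisor n-1 = 3:
  S[U,U] = ((1.5)·(1.5) + (-0.5)·(-0.5) + (-0.5)·(-0.5) + (-0.5)·(-0.5)) / 3 = 3/3 = 1
  S[U,V] = ((1.5)·(2.5) + (-0.5)·(-3.5) + (-0.5)·(3.5) + (-0.5)·(-2.5)) / 3 = 5/3 = 1.6667
  S[V,V] = ((2.5)·(2.5) + (-3.5)·(-3.5) + (3.5)·(3.5) + (-2.5)·(-2.5)) / 3 = 37/3 = 12.3333
  S = [[1, 1.6667],
 [1.6667, 12.3333]].

Step 3 — invert S. det(S) = 1·12.3333 - (1.6667)² = 9.5556.
  S^{-1} = (1/det) · [[d, -b], [-b, a]] = [[1.2907, -0.1744],
 [-0.1744, 0.1047]].

Step 4 — quadratic form (x̄ - mu_0)^T · S^{-1} · (x̄ - mu_0):
  S^{-1} · (x̄ - mu_0) = (-3.6628, 0.6977),
  (x̄ - mu_0)^T · [...] = (-2.5)·(-3.6628) + (2.5)·(0.6977) = 10.9012.

Step 5 — scale by n: T² = 4 · 10.9012 = 43.6047.

T² ≈ 43.6047


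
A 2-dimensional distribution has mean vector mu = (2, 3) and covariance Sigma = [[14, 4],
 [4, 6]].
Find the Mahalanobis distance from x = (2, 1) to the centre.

Step 1 — centre the observation: (x - mu) = (0, -2).

Step 2 — invert Sigma. det(Sigma) = 14·6 - (4)² = 68.
  Sigma^{-1} = (1/det) · [[d, -b], [-b, a]] = [[0.0882, -0.0588],
 [-0.0588, 0.2059]].

Step 3 — form the quadratic (x - mu)^T · Sigma^{-1} · (x - mu):
  Sigma^{-1} · (x - mu) = (0.1176, -0.4118).
  (x - mu)^T · [Sigma^{-1} · (x - mu)] = (0)·(0.1176) + (-2)·(-0.4118) = 0.8235.

Step 4 — take square root: d = √(0.8235) ≈ 0.9075.

d(x, mu) = √(0.8235) ≈ 0.9075


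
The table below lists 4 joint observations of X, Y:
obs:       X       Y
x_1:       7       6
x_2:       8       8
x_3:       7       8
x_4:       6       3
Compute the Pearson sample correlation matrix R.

Step 1 — column means:
  mean(X) = (7 + 8 + 7 + 6) / 4 = 28/4 = 7
  mean(Y) = (6 + 8 + 8 + 3) / 4 = 25/4 = 6.25

Step 2 — sample variances and covariances s[i,j] = (1/(n-1)) · Σ_k (x_{k,i} - mean_i) · (x_{k,j} - mean_j), with n-1 = 3:
  s[X,X] = ((0)·(0) + (1)·(1) + (0)·(0) + (-1)·(-1)) / 3 = 2/3 = 0.6667
  s[X,Y] = ((0)·(-0.25) + (1)·(1.75) + (0)·(1.75) + (-1)·(-3.25)) / 3 = 5/3 = 1.6667
  s[Y,Y] = ((-0.25)·(-0.25) + (1.75)·(1.75) + (1.75)·(1.75) + (-3.25)·(-3.25)) / 3 = 16.75/3 = 5.5833
  Sample standard deviations s_i = √(s[i,i]):
  s(X) = √(0.6667) = 0.8165
  s(Y) = √(5.5833) = 2.3629

Step 3 — r_{ij} = s_{ij} / (s_i · s_j):
  r[X,X] = 1 (diagonal).
  r[X,Y] = 1.6667 / (0.8165 · 2.3629) = 1.6667 / 1.9293 = 0.8639
  r[Y,Y] = 1 (diagonal).

R is symmetric with unit diagonal. Assembling:

R = [[1, 0.8639],
 [0.8639, 1]]


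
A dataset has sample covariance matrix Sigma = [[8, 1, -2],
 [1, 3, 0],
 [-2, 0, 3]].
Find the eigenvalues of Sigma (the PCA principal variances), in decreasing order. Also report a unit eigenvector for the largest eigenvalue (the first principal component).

Step 1 — characteristic polynomial p(λ) = det(λI - Sigma) = λ³ - tr·λ² + c_1·λ - det, where tr = trace, c_1 = sum of the principal 2×2 minors, det = det(Sigma):
  tr = 8 + 3 + 3 = 14,
  c_1 = (8·3 - (1)²) + (8·3 - (-2)²) + (3·3 - (0)²) = 23 + 20 + 9 = 52,
  det = 8·(3·3 - (0)²) - (1)·((1)·3 - (0)·(-2)) + (-2)·((1)·(0) - 3·(-2)) = 8·(9) - (1)·(3) + (-2)·(6) = 57.
  So p(λ) = λ³ - 14λ² + 52λ - 57.
Step 2 — look for an integer root (rational root theorem: any rational root is an integer divisor of 57). Testing λ = 3:
  p(3) = 27 - 126 + 156 - 57 = 0  ✓
  Dividing out (λ - 3): p(λ) = (λ - 3)(λ² - 11λ + 19).
Step 3 — remaining eigenvalues from the quadratic λ² - 11λ + 19 = 0:
  Δ = 11² - 4·19 = 121 - 76 = 45,  λ = (11 ± √45)/2 = (11 ± 6.7082)/2 ≈ 8.8541 or 2.1459.
  Sorted: λ_1 = 8.8541,  λ_2 = 3,  λ_3 = 2.1459  (check: sum = 14 = tr ✓).

Step 4 — unit eigenvector for λ_1 ≈ 8.8541: v spans the null space of (Sigma - λ_1 I), whose rows are
  r_1 = (-0.8541, 1, -2),  r_2 = (1, -5.8541, 0),  r_3 = (-2, 0, -5.8541).
  v is orthogonal to every row, so take v ∝ r_1 × r_2 = ((1)·(0) - (-2)·(-5.8541), (-2)·(1) - (-0.8541)·(0), (-0.8541)·(-5.8541) - (1)·(1)) ≈ (-11.7082, -2, 4).
  Rescale (multiply by -1 so the first nonzero entry is positive): u = (11.7082, 2, -4).
  ||u|| = √((11.7082)² + (2)² + (-4)²) = √(157.082) ≈ 12.5332,  v_1 = u/||u|| ≈ (0.9342, 0.1596, -0.3192) (||v_1|| = 1).

λ_1 = 8.8541,  λ_2 = 3,  λ_3 = 2.1459;  v_1 ≈ (0.9342, 0.1596, -0.3192)


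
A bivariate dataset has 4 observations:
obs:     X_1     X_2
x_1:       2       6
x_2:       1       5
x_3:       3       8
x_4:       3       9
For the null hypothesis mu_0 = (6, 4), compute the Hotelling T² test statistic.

Step 1 — sample mean vector:
  mean(X_1) = (2 + 1 + 3 + 3) / 4 = 9/4 = 2.25
  mean(X_2) = (6 + 5 + 8 + 9) / 4 = 28/4 = 7
  x̄ = (2.25, 7),  deviation x̄ - mu_0 = (2.25, 7) - (6, 4) = (-3.75, 3).

Step 2 — sample covariance matrix, S[i,j] = (1/(n-1)) · Σ_k (x_{k,i} - mean_i) · (x_{k,j} - mean_j), divisor n-1 = 3:
  S[X_1,X_1] = ((-0.25)·(-0.25) + (-1.25)·(-1.25) + (0.75)·(0.75) + (0.75)·(0.75)) / 3 = 2.75/3 = 0.9167
  S[X_1,X_2] = ((-0.25)·(-1) + (-1.25)·(-2) + (0.75)·(1) + (0.75)·(2)) / 3 = 5/3 = 1.6667
  S[X_2,X_2] = ((-1)·(-1) + (-2)·(-2) + (1)·(1) + (2)·(2)) / 3 = 10/3 = 3.3333
  S = [[0.9167, 1.6667],
 [1.6667, 3.3333]].

Step 3 — invert S. det(S) = 0.9167·3.3333 - (1.6667)² = 0.2778.
  S^{-1} = (1/det) · [[d, -b], [-b, a]] = [[12, -6],
 [-6, 3.3]].

Step 4 — quadratic form (x̄ - mu_0)^T · S^{-1} · (x̄ - mu_0):
  S^{-1} · (x̄ - mu_0) = (-63, 32.4),
  (x̄ - mu_0)^T · [...] = (-3.75)·(-63) + (3)·(32.4) = 333.45.

Step 5 — scale by n: T² = 4 · 333.45 = 1333.8.

T² ≈ 1333.8


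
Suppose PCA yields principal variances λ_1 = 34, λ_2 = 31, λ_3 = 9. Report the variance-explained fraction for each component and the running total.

Step 1 — total variance = trace(Sigma) = Σ λ_i = 34 + 31 + 9 = 74.

Step 2 — fraction explained by component i = λ_i / Σ λ:
  PC1: 34/74 = 0.4595
  PC2: 31/74 = 0.4189
  PC3: 9/74 = 0.1216

Step 3 — cumulative fraction after k components = (λ_1 + ... + λ_k) / Σ λ:
  k = 1: 34/74 = 0.4595
  k = 2: (34 + 31)/74 = 65/74 = 0.8784
  k = 3: (34 + 31 + 9)/74 = 74/74 = 1

Summary (fraction, with percent):

explained: PC1 0.4595 (45.95%), PC2 0.4189 (41.89%), PC3 0.1216 (12.16%);  cumulative: 0.4595, 0.8784, 1


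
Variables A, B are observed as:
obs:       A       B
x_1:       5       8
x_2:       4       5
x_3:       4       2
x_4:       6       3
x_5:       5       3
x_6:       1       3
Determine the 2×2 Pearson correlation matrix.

Step 1 — column means:
  mean(A) = (5 + 4 + 4 + 6 + 5 + 1) / 6 = 25/6 = 4.1667
  mean(B) = (8 + 5 + 2 + 3 + 3 + 3) / 6 = 24/6 = 4

Step 2 — sample variances and covariances s[i,j] = (1/(n-1)) · Σ_k (x_{k,i} - mean_i) · (x_{k,j} - mean_j), with n-1 = 5:
  s[A,A] = ((0.8333)·(0.8333) + (-0.1667)·(-0.1667) + (-0.1667)·(-0.1667) + (1.8333)·(1.8333) + (0.8333)·(0.8333) + (-3.1667)·(-3.1667)) / 5 = 14.8333/5 = 2.9667
  s[A,B] = ((0.8333)·(4) + (-0.1667)·(1) + (-0.1667)·(-2) + (1.8333)·(-1) + (0.8333)·(-1) + (-3.1667)·(-1)) / 5 = 4/5 = 0.8
  s[B,B] = ((4)·(4) + (1)·(1) + (-2)·(-2) + (-1)·(-1) + (-1)·(-1) + (-1)·(-1)) / 5 = 24/5 = 4.8
  Sample standard deviations s_i = √(s[i,i]):
  s(A) = √(2.9667) = 1.7224
  s(B) = √(4.8) = 2.1909

Step 3 — r_{ij} = s_{ij} / (s_i · s_j):
  r[A,A] = 1 (diagonal).
  r[A,B] = 0.8 / (1.7224 · 2.1909) = 0.8 / 3.7736 = 0.212
  r[B,B] = 1 (diagonal).

R is symmetric with unit diagonal. Assembling:

R = [[1, 0.212],
 [0.212, 1]]


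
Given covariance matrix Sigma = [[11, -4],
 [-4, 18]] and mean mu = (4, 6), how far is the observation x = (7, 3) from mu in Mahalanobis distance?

Step 1 — centre the observation: (x - mu) = (3, -3).

Step 2 — invert Sigma. det(Sigma) = 11·18 - (-4)² = 182.
  Sigma^{-1} = (1/det) · [[d, -b], [-b, a]] = [[0.0989, 0.022],
 [0.022, 0.0604]].

Step 3 — form the quadratic (x - mu)^T · Sigma^{-1} · (x - mu):
  Sigma^{-1} · (x - mu) = (0.2308, -0.1154).
  (x - mu)^T · [Sigma^{-1} · (x - mu)] = (3)·(0.2308) + (-3)·(-0.1154) = 1.0385.

Step 4 — take square root: d = √(1.0385) ≈ 1.019.

d(x, mu) = √(1.0385) ≈ 1.019


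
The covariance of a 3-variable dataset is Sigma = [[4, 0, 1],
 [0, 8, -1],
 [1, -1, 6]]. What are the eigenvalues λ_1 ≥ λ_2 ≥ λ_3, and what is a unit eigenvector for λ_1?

Step 1 — characteristic polynomial p(λ) = det(λI - Sigma) = λ³ - tr·λ² + c_1·λ - det, where tr = trace, c_1 = sum of the principal 2×2 minors, det = det(Sigma):
  tr = 4 + 8 + 6 = 18,
  c_1 = (4·8 - (0)²) + (4·6 - (1)²) + (8·6 - (-1)²) = 32 + 23 + 47 = 102,
  det = 4·(8·6 - (-1)²) - (0)·((0)·6 - (-1)·(1)) + (1)·((0)·(-1) - 8·(1)) = 4·(47) - (0)·(1) + (1)·(-8) = 180.
  So p(λ) = λ³ - 18λ² + 102λ - 180.
Step 2 — look for an integer root (rational root theorem: any rational root is an integer divisor of 180). Testing λ = 6:
  p(6) = 216 - 648 + 612 - 180 = 0  ✓
  Dividing out (λ - 6): p(λ) = (λ - 6)(λ² - 12λ + 30).
Step 3 — remaining eigenvalues from the quadratic λ² - 12λ + 30 = 0:
  Δ = 12² - 4·30 = 144 - 120 = 24,  λ = (12 ± √24)/2 = (12 ± 4.899)/2 ≈ 8.4495 or 3.5505.
  Sorted: λ_1 = 8.4495,  λ_2 = 6,  λ_3 = 3.5505  (check: sum = 18 = tr ✓).

Step 4 — unit eigenvector for λ_1 ≈ 8.4495: v spans the null space of (Sigma - λ_1 I), whose rows are
  r_1 = (-4.4495, 0, 1),  r_2 = (0, -0.4495, -1),  r_3 = (1, -1, -2.4495).
  v is orthogonal to every row, so take v ∝ r_1 × r_2 = ((0)·(-1) - (1)·(-0.4495), (1)·(0) - (-4.4495)·(-1), (-4.4495)·(-0.4495) - (0)·(0)) ≈ (0.4495, -4.4495, 2).
  Let u = (0.4495, -4.4495, 2).
  ||u|| = √((0.4495)² + (-4.4495)² + (2)²) = √(24) ≈ 4.899,  v_1 = u/||u|| ≈ (0.0918, -0.9082, 0.4082) (||v_1|| = 1).

λ_1 = 8.4495,  λ_2 = 6,  λ_3 = 3.5505;  v_1 ≈ (0.0918, -0.9082, 0.4082)


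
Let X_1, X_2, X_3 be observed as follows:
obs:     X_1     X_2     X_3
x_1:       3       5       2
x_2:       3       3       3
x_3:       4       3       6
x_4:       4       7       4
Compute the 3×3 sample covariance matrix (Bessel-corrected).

Step 1 — column means:
  mean(X_1) = (3 + 3 + 4 + 4) / 4 = 14/4 = 3.5
  mean(X_2) = (5 + 3 + 3 + 7) / 4 = 18/4 = 4.5
  mean(X_3) = (2 + 3 + 6 + 4) / 4 = 15/4 = 3.75

Step 2 — sample covariance S[i,j] = (1/(n-1)) · Σ_k (x_{k,i} - mean_i) · (x_{k,j} - mean_j), with n-1 = 3.
  S[X_1,X_1] = ((-0.5)·(-0.5) + (-0.5)·(-0.5) + (0.5)·(0.5) + (0.5)·(0.5)) / 3 = 1/3 = 0.3333
  S[X_1,X_2] = ((-0.5)·(0.5) + (-0.5)·(-1.5) + (0.5)·(-1.5) + (0.5)·(2.5)) / 3 = 1/3 = 0.3333
  S[X_1,X_3] = ((-0.5)·(-1.75) + (-0.5)·(-0.75) + (0.5)·(2.25) + (0.5)·(0.25)) / 3 = 2.5/3 = 0.8333
  S[X_2,X_2] = ((0.5)·(0.5) + (-1.5)·(-1.5) + (-1.5)·(-1.5) + (2.5)·(2.5)) / 3 = 11/3 = 3.6667
  S[X_2,X_3] = ((0.5)·(-1.75) + (-1.5)·(-0.75) + (-1.5)·(2.25) + (2.5)·(0.25)) / 3 = -2.5/3 = -0.8333
  S[X_3,X_3] = ((-1.75)·(-1.75) + (-0.75)·(-0.75) + (2.25)·(2.25) + (0.25)·(0.25)) / 3 = 8.75/3 = 2.9167

S is symmetric (S[j,i] = S[i,j]). Assembling:

S = [[0.3333, 0.3333, 0.8333],
 [0.3333, 3.6667, -0.8333],
 [0.8333, -0.8333, 2.9167]]


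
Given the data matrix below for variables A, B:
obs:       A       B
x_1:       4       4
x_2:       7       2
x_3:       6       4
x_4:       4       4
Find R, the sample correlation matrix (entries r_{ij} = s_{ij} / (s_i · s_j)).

Step 1 — column means:
  mean(A) = (4 + 7 + 6 + 4) / 4 = 21/4 = 5.25
  mean(B) = (4 + 2 + 4 + 4) / 4 = 14/4 = 3.5

Step 2 — sample variances and covariances s[i,j] = (1/(n-1)) · Σ_k (x_{k,i} - mean_i) · (x_{k,j} - mean_j), with n-1 = 3:
  s[A,A] = ((-1.25)·(-1.25) + (1.75)·(1.75) + (0.75)·(0.75) + (-1.25)·(-1.25)) / 3 = 6.75/3 = 2.25
  s[A,B] = ((-1.25)·(0.5) + (1.75)·(-1.5) + (0.75)·(0.5) + (-1.25)·(0.5)) / 3 = -3.5/3 = -1.1667
  s[B,B] = ((0.5)·(0.5) + (-1.5)·(-1.5) + (0.5)·(0.5) + (0.5)·(0.5)) / 3 = 3/3 = 1
  Sample standard deviations s_i = √(s[i,i]):
  s(A) = √(2.25) = 1.5
  s(B) = √(1) = 1

Step 3 — r_{ij} = s_{ij} / (s_i · s_j):
  r[A,A] = 1 (diagonal).
  r[A,B] = -1.1667 / (1.5 · 1) = -1.1667 / 1.5 = -0.7778
  r[B,B] = 1 (diagonal).

R is symmetric with unit diagonal. Assembling:

R = [[1, -0.7778],
 [-0.7778, 1]]


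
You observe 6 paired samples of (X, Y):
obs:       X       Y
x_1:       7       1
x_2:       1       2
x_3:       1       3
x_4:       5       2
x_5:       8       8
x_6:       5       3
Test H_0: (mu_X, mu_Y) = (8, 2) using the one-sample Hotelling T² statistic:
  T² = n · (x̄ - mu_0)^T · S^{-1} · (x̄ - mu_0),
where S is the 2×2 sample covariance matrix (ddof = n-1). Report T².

Step 1 — sample mean vector:
  mean(X) = (7 + 1 + 1 + 5 + 8 + 5) / 6 = 27/6 = 4.5
  mean(Y) = (1 + 2 + 3 + 2 + 8 + 3) / 6 = 19/6 = 3.1667
  x̄ = (4.5, 3.1667),  deviation x̄ - mu_0 = (4.5, 3.1667) - (8, 2) = (-3.5, 1.1667).

Step 2 — sample covariance matrix, S[i,j] = (1/(n-1)) · Σ_k (x_{k,i} - mean_i) · (x_{k,j} - mean_j), divisor n-1 = 5:
  S[X,X] = ((2.5)·(2.5) + (-3.5)·(-3.5) + (-3.5)·(-3.5) + (0.5)·(0.5) + (3.5)·(3.5) + (0.5)·(0.5)) / 5 = 43.5/5 = 8.7
  S[X,Y] = ((2.5)·(-2.1667) + (-3.5)·(-1.1667) + (-3.5)·(-0.1667) + (0.5)·(-1.1667) + (3.5)·(4.8333) + (0.5)·(-0.1667)) / 5 = 15.5/5 = 3.1
  S[Y,Y] = ((-2.1667)·(-2.1667) + (-1.1667)·(-1.1667) + (-0.1667)·(-0.1667) + (-1.1667)·(-1.1667) + (4.8333)·(4.8333) + (-0.1667)·(-0.1667)) / 5 = 30.8333/5 = 6.1667
  S = [[8.7, 3.1],
 [3.1, 6.1667]].

Step 3 — invert S. det(S) = 8.7·6.1667 - (3.1)² = 44.04.
  S^{-1} = (1/det) · [[d, -b], [-b, a]] = [[0.14, -0.0704],
 [-0.0704, 0.1975]].

Step 4 — quadratic form (x̄ - mu_0)^T · S^{-1} · (x̄ - mu_0):
  S^{-1} · (x̄ - mu_0) = (-0.5722, 0.4768),
  (x̄ - mu_0)^T · [...] = (-3.5)·(-0.5722) + (1.1667)·(0.4768) = 2.559.

Step 5 — scale by n: T² = 6 · 2.559 = 15.3542.

T² ≈ 15.3542


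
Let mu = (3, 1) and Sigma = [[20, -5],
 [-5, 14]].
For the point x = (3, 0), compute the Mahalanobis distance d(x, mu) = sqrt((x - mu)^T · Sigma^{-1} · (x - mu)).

Step 1 — centre the observation: (x - mu) = (0, -1).

Step 2 — invert Sigma. det(Sigma) = 20·14 - (-5)² = 255.
  Sigma^{-1} = (1/det) · [[d, -b], [-b, a]] = [[0.0549, 0.0196],
 [0.0196, 0.0784]].

Step 3 — form the quadratic (x - mu)^T · Sigma^{-1} · (x - mu):
  Sigma^{-1} · (x - mu) = (-0.0196, -0.0784).
  (x - mu)^T · [Sigma^{-1} · (x - mu)] = (0)·(-0.0196) + (-1)·(-0.0784) = 0.0784.

Step 4 — take square root: d = √(0.0784) ≈ 0.2801.

d(x, mu) = √(0.0784) ≈ 0.2801


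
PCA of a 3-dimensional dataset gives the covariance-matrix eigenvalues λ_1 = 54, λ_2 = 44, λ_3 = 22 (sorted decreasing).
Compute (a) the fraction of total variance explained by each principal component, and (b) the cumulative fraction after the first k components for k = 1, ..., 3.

Step 1 — total variance = trace(Sigma) = Σ λ_i = 54 + 44 + 22 = 120.

Step 2 — fraction explained by component i = λ_i / Σ λ:
  PC1: 54/120 = 0.45
  PC2: 44/120 = 0.3667
  PC3: 22/120 = 0.1833

Step 3 — cumulative fraction after k components = (λ_1 + ... + λ_k) / Σ λ:
  k = 1: 54/120 = 0.45
  k = 2: (54 + 44)/120 = 98/120 = 0.8167
  k = 3: (54 + 44 + 22)/120 = 120/120 = 1

Summary (fraction, with percent):

explained: PC1 0.45 (45%), PC2 0.3667 (36.67%), PC3 0.1833 (18.33%);  cumulative: 0.45, 0.8167, 1


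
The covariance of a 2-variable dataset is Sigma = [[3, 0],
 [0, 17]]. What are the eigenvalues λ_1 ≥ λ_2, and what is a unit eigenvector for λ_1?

Step 1 — characteristic polynomial of 2×2 Sigma:
  det(Sigma - λI) = λ² - trace · λ + det = 0.
  trace = 3 + 17 = 20, det = 3·17 - (0)² = 51.
Step 2 — discriminant:
  Δ = trace² - 4·det = 400 - 204 = 196.
Step 3 — eigenvalues:
  λ = (trace ± √Δ)/2 = (20 ± 14)/2,
  λ_1 = 17,  λ_2 = 3.

Step 4 — unit eigenvector for λ_1: Sigma is diagonal, so its eigenvectors are the coordinate axes. λ_1 = 17 is the diagonal entry on the second coordinate axis, hence
  v_1 = (0, 1) (||v_1|| = 1).

λ_1 = 17,  λ_2 = 3;  v_1 ≈ (0, 1)


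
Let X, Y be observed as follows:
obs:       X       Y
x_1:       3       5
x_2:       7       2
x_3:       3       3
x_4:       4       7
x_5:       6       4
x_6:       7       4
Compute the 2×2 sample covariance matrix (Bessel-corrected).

Step 1 — column means:
  mean(X) = (3 + 7 + 3 + 4 + 6 + 7) / 6 = 30/6 = 5
  mean(Y) = (5 + 2 + 3 + 7 + 4 + 4) / 6 = 25/6 = 4.1667

Step 2 — sample covariance S[i,j] = (1/(n-1)) · Σ_k (x_{k,i} - mean_i) · (x_{k,j} - mean_j), with n-1 = 5.
  S[X,X] = ((-2)·(-2) + (2)·(2) + (-2)·(-2) + (-1)·(-1) + (1)·(1) + (2)·(2)) / 5 = 18/5 = 3.6
  S[X,Y] = ((-2)·(0.8333) + (2)·(-2.1667) + (-2)·(-1.1667) + (-1)·(2.8333) + (1)·(-0.1667) + (2)·(-0.1667)) / 5 = -7/5 = -1.4
  S[Y,Y] = ((0.8333)·(0.8333) + (-2.1667)·(-2.1667) + (-1.1667)·(-1.1667) + (2.8333)·(2.8333) + (-0.1667)·(-0.1667) + (-0.1667)·(-0.1667)) / 5 = 14.8333/5 = 2.9667

S is symmetric (S[j,i] = S[i,j]). Assembling:

S = [[3.6, -1.4],
 [-1.4, 2.9667]]


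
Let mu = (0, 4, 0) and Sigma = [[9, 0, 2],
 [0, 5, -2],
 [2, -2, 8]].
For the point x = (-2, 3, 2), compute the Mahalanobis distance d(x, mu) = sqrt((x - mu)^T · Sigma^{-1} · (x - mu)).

Step 1 — centre the observation: (x - mu) = (-2, -1, 2).

Step 2 — invert Sigma (cofactor / det for 3×3, or solve directly):
  Sigma^{-1} = [[0.1184, -0.0132, -0.0329],
 [-0.0132, 0.2237, 0.0592],
 [-0.0329, 0.0592, 0.148]].

Step 3 — form the quadratic (x - mu)^T · Sigma^{-1} · (x - mu):
  Sigma^{-1} · (x - mu) = (-0.2895, -0.0789, 0.3026).
  (x - mu)^T · [Sigma^{-1} · (x - mu)] = (-2)·(-0.2895) + (-1)·(-0.0789) + (2)·(0.3026) = 1.2632.

Step 4 — take square root: d = √(1.2632) ≈ 1.1239.

d(x, mu) = √(1.2632) ≈ 1.1239


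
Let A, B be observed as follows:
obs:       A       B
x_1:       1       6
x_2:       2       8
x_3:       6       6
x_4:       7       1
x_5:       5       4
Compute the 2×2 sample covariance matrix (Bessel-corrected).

Step 1 — column means:
  mean(A) = (1 + 2 + 6 + 7 + 5) / 5 = 21/5 = 4.2
  mean(B) = (6 + 8 + 6 + 1 + 4) / 5 = 25/5 = 5

Step 2 — sample covariance S[i,j] = (1/(n-1)) · Σ_k (x_{k,i} - mean_i) · (x_{k,j} - mean_j), with n-1 = 4.
  S[A,A] = ((-3.2)·(-3.2) + (-2.2)·(-2.2) + (1.8)·(1.8) + (2.8)·(2.8) + (0.8)·(0.8)) / 4 = 26.8/4 = 6.7
  S[A,B] = ((-3.2)·(1) + (-2.2)·(3) + (1.8)·(1) + (2.8)·(-4) + (0.8)·(-1)) / 4 = -20/4 = -5
  S[B,B] = ((1)·(1) + (3)·(3) + (1)·(1) + (-4)·(-4) + (-1)·(-1)) / 4 = 28/4 = 7

S is symmetric (S[j,i] = S[i,j]). Assembling:

S = [[6.7, -5],
 [-5, 7]]


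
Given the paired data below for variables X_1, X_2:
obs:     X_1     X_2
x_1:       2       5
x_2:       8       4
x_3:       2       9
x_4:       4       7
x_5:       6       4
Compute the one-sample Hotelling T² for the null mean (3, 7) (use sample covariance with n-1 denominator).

Step 1 — sample mean vector:
  mean(X_1) = (2 + 8 + 2 + 4 + 6) / 5 = 22/5 = 4.4
  mean(X_2) = (5 + 4 + 9 + 7 + 4) / 5 = 29/5 = 5.8
  x̄ = (4.4, 5.8),  deviation x̄ - mu_0 = (4.4, 5.8) - (3, 7) = (1.4, -1.2).

Step 2 — sample covariance matrix, S[i,j] = (1/(n-1)) · Σ_k (x_{k,i} - mean_i) · (x_{k,j} - mean_j), divisor n-1 = 4:
  S[X_1,X_1] = ((-2.4)·(-2.4) + (3.6)·(3.6) + (-2.4)·(-2.4) + (-0.4)·(-0.4) + (1.6)·(1.6)) / 4 = 27.2/4 = 6.8
  S[X_1,X_2] = ((-2.4)·(-0.8) + (3.6)·(-1.8) + (-2.4)·(3.2) + (-0.4)·(1.2) + (1.6)·(-1.8)) / 4 = -15.6/4 = -3.9
  S[X_2,X_2] = ((-0.8)·(-0.8) + (-1.8)·(-1.8) + (3.2)·(3.2) + (1.2)·(1.2) + (-1.8)·(-1.8)) / 4 = 18.8/4 = 4.7
  S = [[6.8, -3.9],
 [-3.9, 4.7]].

Step 3 — invert S. det(S) = 6.8·4.7 - (-3.9)² = 16.75.
  S^{-1} = (1/det) · [[d, -b], [-b, a]] = [[0.2806, 0.2328],
 [0.2328, 0.406]].

Step 4 — quadratic form (x̄ - mu_0)^T · S^{-1} · (x̄ - mu_0):
  S^{-1} · (x̄ - mu_0) = (0.1134, -0.1612),
  (x̄ - mu_0)^T · [...] = (1.4)·(0.1134) + (-1.2)·(-0.1612) = 0.3522.

Step 5 — scale by n: T² = 5 · 0.3522 = 1.7612.

T² ≈ 1.7612


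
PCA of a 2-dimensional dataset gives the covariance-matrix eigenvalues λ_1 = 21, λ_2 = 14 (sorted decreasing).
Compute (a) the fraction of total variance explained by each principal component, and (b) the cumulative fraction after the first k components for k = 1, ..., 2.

Step 1 — total variance = trace(Sigma) = Σ λ_i = 21 + 14 = 35.

Step 2 — fraction explained by component i = λ_i / Σ λ:
  PC1: 21/35 = 0.6
  PC2: 14/35 = 0.4

Step 3 — cumulative fraction after k components = (λ_1 + ... + λ_k) / Σ λ:
  k = 1: 21/35 = 0.6
  k = 2: (21 + 14)/35 = 35/35 = 1

Summary (fraction, with percent):

explained: PC1 0.6 (60%), PC2 0.4 (40%);  cumulative: 0.6, 1


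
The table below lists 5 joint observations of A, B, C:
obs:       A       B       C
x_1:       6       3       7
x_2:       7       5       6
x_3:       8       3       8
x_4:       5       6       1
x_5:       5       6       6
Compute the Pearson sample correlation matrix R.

Step 1 — column means:
  mean(A) = (6 + 7 + 8 + 5 + 5) / 5 = 31/5 = 6.2
  mean(B) = (3 + 5 + 3 + 6 + 6) / 5 = 23/5 = 4.6
  mean(C) = (7 + 6 + 8 + 1 + 6) / 5 = 28/5 = 5.6

Step 2 — sample variances and covariances s[i,j] = (1/(n-1)) · Σ_k (x_{k,i} - mean_i) · (x_{k,j} - mean_j), with n-1 = 4:
  s[A,A] = ((-0.2)·(-0.2) + (0.8)·(0.8) + (1.8)·(1.8) + (-1.2)·(-1.2) + (-1.2)·(-1.2)) / 4 = 6.8/4 = 1.7
  s[A,B] = ((-0.2)·(-1.6) + (0.8)·(0.4) + (1.8)·(-1.6) + (-1.2)·(1.4) + (-1.2)·(1.4)) / 4 = -5.6/4 = -1.4
  s[A,C] = ((-0.2)·(1.4) + (0.8)·(0.4) + (1.8)·(2.4) + (-1.2)·(-4.6) + (-1.2)·(0.4)) / 4 = 9.4/4 = 2.35
  s[B,B] = ((-1.6)·(-1.6) + (0.4)·(0.4) + (-1.6)·(-1.6) + (1.4)·(1.4) + (1.4)·(1.4)) / 4 = 9.2/4 = 2.3
  s[B,C] = ((-1.6)·(1.4) + (0.4)·(0.4) + (-1.6)·(2.4) + (1.4)·(-4.6) + (1.4)·(0.4)) / 4 = -11.8/4 = -2.95
  s[C,C] = ((1.4)·(1.4) + (0.4)·(0.4) + (2.4)·(2.4) + (-4.6)·(-4.6) + (0.4)·(0.4)) / 4 = 29.2/4 = 7.3
  Sample standard deviations s_i = √(s[i,i]):
  s(A) = √(1.7) = 1.3038
  s(B) = √(2.3) = 1.5166
  s(C) = √(7.3) = 2.7019

Step 3 — r_{ij} = s_{ij} / (s_i · s_j):
  r[A,A] = 1 (diagonal).
  r[A,B] = -1.4 / (1.3038 · 1.5166) = -1.4 / 1.9774 = -0.708
  r[A,C] = 2.35 / (1.3038 · 2.7019) = 2.35 / 3.5228 = 0.6671
  r[B,B] = 1 (diagonal).
  r[B,C] = -2.95 / (1.5166 · 2.7019) = -2.95 / 4.0976 = -0.7199
  r[C,C] = 1 (diagonal).

R is symmetric with unit diagonal. Assembling:

R = [[1, -0.708, 0.6671],
 [-0.708, 1, -0.7199],
 [0.6671, -0.7199, 1]]


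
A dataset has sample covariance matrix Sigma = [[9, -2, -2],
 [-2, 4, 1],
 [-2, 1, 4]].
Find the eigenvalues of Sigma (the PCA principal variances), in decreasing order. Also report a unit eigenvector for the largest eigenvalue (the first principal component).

Step 1 — characteristic polynomial p(λ) = det(λI - Sigma) = λ³ - tr·λ² + c_1·λ - det, where tr = trace, c_1 = sum of the principal 2×2 minors, det = det(Sigma):
  tr = 9 + 4 + 4 = 17,
  c_1 = (9·4 - (-2)²) + (9·4 - (-2)²) + (4·4 - (1)²) = 32 + 32 + 15 = 79,
  det = 9·(4·4 - (1)²) - (-2)·((-2)·4 - (1)·(-2)) + (-2)·((-2)·(1) - 4·(-2)) = 9·(15) - (-2)·(-6) + (-2)·(6) = 111.
  So p(λ) = λ³ - 17λ² + 79λ - 111.
Step 2 — look for an integer root (rational root theorem: any rational root is an integer divisor of 111). Testing λ = 3:
  p(3) = 27 - 153 + 237 - 111 = 0  ✓
  Dividing out (λ - 3): p(λ) = (λ - 3)(λ² - 14λ + 37).
Step 3 — remaining eigenvalues from the quadratic λ² - 14λ + 37 = 0:
  Δ = 14² - 4·37 = 196 - 148 = 48,  λ = (14 ± √48)/2 = (14 ± 6.9282)/2 ≈ 10.4641 or 3.5359.
  Sorted: λ_1 = 10.4641,  λ_2 = 3.5359,  λ_3 = 3  (check: sum = 17 = tr ✓).

Step 4 — unit eigenvector for λ_1 ≈ 10.4641: v spans the null space of (Sigma - λ_1 I), whose rows are
  r_1 = (-1.4641, -2, -2),  r_2 = (-2, -6.4641, 1),  r_3 = (-2, 1, -6.4641).
  v is orthogonal to every row, so take v ∝ r_1 × r_2 = ((-2)·(1) - (-2)·(-6.4641), (-2)·(-2) - (-1.4641)·(1), (-1.4641)·(-6.4641) - (-2)·(-2)) ≈ (-14.9282, 5.4641, 5.4641).
  Rescale (multiply by -1 so the first nonzero entry is positive): u = (14.9282, -5.4641, -5.4641).
  ||u|| = √((14.9282)² + (-5.4641)² + (-5.4641)²) = √(282.5641) ≈ 16.8096,  v_1 = u/||u|| ≈ (0.8881, -0.3251, -0.3251) (||v_1|| = 1).

λ_1 = 10.4641,  λ_2 = 3.5359,  λ_3 = 3;  v_1 ≈ (0.8881, -0.3251, -0.3251)


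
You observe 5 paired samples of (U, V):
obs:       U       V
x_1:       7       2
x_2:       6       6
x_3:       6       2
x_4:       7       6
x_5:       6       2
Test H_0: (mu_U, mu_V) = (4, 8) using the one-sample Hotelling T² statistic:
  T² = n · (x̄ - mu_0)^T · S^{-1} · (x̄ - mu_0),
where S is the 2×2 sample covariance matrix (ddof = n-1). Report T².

Step 1 — sample mean vector:
  mean(U) = (7 + 6 + 6 + 7 + 6) / 5 = 32/5 = 6.4
  mean(V) = (2 + 6 + 2 + 6 + 2) / 5 = 18/5 = 3.6
  x̄ = (6.4, 3.6),  deviation x̄ - mu_0 = (6.4, 3.6) - (4, 8) = (2.4, -4.4).

Step 2 — sample covariance matrix, S[i,j] = (1/(n-1)) · Σ_k (x_{k,i} - mean_i) · (x_{k,j} - mean_j), divisor n-1 = 4:
  S[U,U] = ((0.6)·(0.6) + (-0.4)·(-0.4) + (-0.4)·(-0.4) + (0.6)·(0.6) + (-0.4)·(-0.4)) / 4 = 1.2/4 = 0.3
  S[U,V] = ((0.6)·(-1.6) + (-0.4)·(2.4) + (-0.4)·(-1.6) + (0.6)·(2.4) + (-0.4)·(-1.6)) / 4 = 0.8/4 = 0.2
  S[V,V] = ((-1.6)·(-1.6) + (2.4)·(2.4) + (-1.6)·(-1.6) + (2.4)·(2.4) + (-1.6)·(-1.6)) / 4 = 19.2/4 = 4.8
  S = [[0.3, 0.2],
 [0.2, 4.8]].

Step 3 — invert S. det(S) = 0.3·4.8 - (0.2)² = 1.4.
  S^{-1} = (1/det) · [[d, -b], [-b, a]] = [[3.4286, -0.1429],
 [-0.1429, 0.2143]].

Step 4 — quadratic form (x̄ - mu_0)^T · S^{-1} · (x̄ - mu_0):
  S^{-1} · (x̄ - mu_0) = (8.8571, -1.2857),
  (x̄ - mu_0)^T · [...] = (2.4)·(8.8571) + (-4.4)·(-1.2857) = 26.9143.

Step 5 — scale by n: T² = 5 · 26.9143 = 134.5714.

T² ≈ 134.5714
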